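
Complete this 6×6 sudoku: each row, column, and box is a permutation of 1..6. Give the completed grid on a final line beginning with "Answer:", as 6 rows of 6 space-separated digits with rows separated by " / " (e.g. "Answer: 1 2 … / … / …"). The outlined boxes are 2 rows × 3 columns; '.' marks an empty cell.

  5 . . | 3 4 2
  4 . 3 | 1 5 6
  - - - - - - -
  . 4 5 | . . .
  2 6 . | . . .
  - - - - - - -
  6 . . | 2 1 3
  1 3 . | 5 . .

Step 1. [r3c5∈{2,3,6}] across row 3, 2 lands solely at r3c5. So r3c5=2.
Step 2. [r4c3∈{1}] r4c3 is down to just 1 ⇒ r4c3=1.
Step 3. [r6c6∈{4}] r6c6's peers cover all but 4, so r6c6=4.
Step 4. [r3c1∈{3}] nothing but 3 survives at r3c1 ⇒ r3c1=3.
Step 5. [r1c2∈{1}] only 1 remains possible at r1c2. So r1c2=1.
Step 6. [r4c6∈{5}] r4c6 is down to just 5 ⇒ r4c6=5.
Step 7. [r5c3∈{4}] nothing but 4 survives at r5c3, so r5c3=4.
Step 8. [r4c5∈{3}] r4c5 has the single candidate 3, so r4c5=3.
Step 9. [r4c4∈{4}] r4c4 is down to just 4 ⇒ r4c4=4.
Step 10. [r6c3∈{2}] r6c3 is down to just 2, so r6c3=2.
Step 11. [r3c6∈{1}] r3c6 has the single candidate 1. So r3c6=1.
Step 12. [r6c5∈{6}] r6c5 is down to just 6, so r6c5=6.
Step 13. [r1c3∈{6}] r1c3's peers cover all but 6 ⇒ r1c3=6.
Step 14. [r2c2∈{2}] nothing but 2 survives at r2c2 ⇒ r2c2=2.
Step 15. [r5c2∈{5}] nothing but 5 survives at r5c2 ⇒ r5c2=5.
Step 16. [r3c4∈{6}] r3c4's peers cover all but 6. So r3c4=6.

Answer: 5 1 6 3 4 2 / 4 2 3 1 5 6 / 3 4 5 6 2 1 / 2 6 1 4 3 5 / 6 5 4 2 1 3 / 1 3 2 5 6 4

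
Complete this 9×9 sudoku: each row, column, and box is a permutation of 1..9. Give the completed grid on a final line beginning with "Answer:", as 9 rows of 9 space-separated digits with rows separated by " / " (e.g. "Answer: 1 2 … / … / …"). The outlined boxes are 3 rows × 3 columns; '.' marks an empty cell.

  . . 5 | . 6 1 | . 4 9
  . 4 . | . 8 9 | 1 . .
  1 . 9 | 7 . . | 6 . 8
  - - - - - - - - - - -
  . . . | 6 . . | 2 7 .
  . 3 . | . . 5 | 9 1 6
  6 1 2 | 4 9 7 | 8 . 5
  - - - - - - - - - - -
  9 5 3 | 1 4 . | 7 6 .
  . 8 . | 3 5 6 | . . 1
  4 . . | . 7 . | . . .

Step 1. [r3c2∈{2}] r3c2 has the single candidate 2. So r3c2=2.
Step 2. [r9c8∈{2,3,5,8,9}] in col 8, 8 fits only at r9c8 ⇒ r9c8=8.
Step 3. [r1c7∈{3}] r1c7 is down to just 3. So r1c7=3.
Step 4. [r5c4∈{2,8}] across col 4, 8 lands solely at r5c4, so r5c4=8.
Step 5. [r5c1∈{7}] r5c1 is down to just 7. So r5c1=7.
Step 6. [r7c9∈{2}] r7c9 is down to just 2, so r7c9=2.
Step 7. [r4c6∈{3}] only 3 remains possible at r4c6, so r4c6=3.
Step 8. [r2c3∈{6,7}] row 2 places 6 nowhere but r2c3, so r2c3=6.
Step 9. [r1c4∈{2}] nothing but 2 survives at r1c4. So r1c4=2.
Step 10. [r4c3∈{4,8}] col 3 places 8 nowhere but r4c3. So r4c3=8.
Step 11. [r2c4∈{5}] r2c4's peers cover all but 5, so r2c4=5.
Step 12. [r8c7∈{4}] r8c7 has the single candidate 4, so r8c7=4.
Step 13. [r4c5∈{1}] r4c5's peers cover all but 1, so r4c5=1.
Step 14. [r9c6∈{2}] only 2 remains possible at r9c6. So r9c6=2.
Step 15. [r1c1∈{8}] r1c1 has the single candidate 8, so r1c1=8.
Step 16. [r8c1∈{2}] r8c1 is down to just 2. So r8c1=2.
Step 17. [r8c3∈{7}] r8c3's peers cover all but 7, so r8c3=7.
Step 18. [r3c5∈{3}] nothing but 3 survives at r3c5 ⇒ r3c5=3.
Step 19. [r3c8∈{5}] only 5 remains possible at r3c8, so r3c8=5.
Step 20. [r8c8∈{9}] only 9 remains possible at r8c8, so r8c8=9.
Step 21. [r9c4∈{9}] nothing but 9 survives at r9c4, so r9c4=9.
Step 22. [r9c2∈{6}] nothing but 6 survives at r9c2 ⇒ r9c2=6.
Step 23. [r2c8∈{2}] r2c8's peers cover all but 2. So r2c8=2.
Step 24. [r5c5∈{2}] r5c5's peers cover all but 2 ⇒ r5c5=2.
Step 25. [r9c7∈{5}] nothing but 5 survives at r9c7. So r9c7=5.
Step 26. [r1c2∈{7}] only 7 remains possible at r1c2, so r1c2=7.
Step 27. [r2c1∈{3}] only 3 remains possible at r2c1 ⇒ r2c1=3.
Step 28. [r7c6∈{8}] nothing but 8 survives at r7c6. So r7c6=8.
Step 29. [r3c6∈{4}] r3c6 has the single candidate 4 ⇒ r3c6=4.
Step 30. [r6c8∈{3}] only 3 remains possible at r6c8. So r6c8=3.
Step 31. [r9c3∈{1}] r9c3 has the single candidate 1 ⇒ r9c3=1.
Step 32. [r9c9∈{3}] r9c9's peers cover all but 3. So r9c9=3.
Step 33. [r2c9∈{7}] nothing but 7 survives at r2c9, so r2c9=7.
Step 34. [r5c3∈{4}] r5c3 has the single candidate 4. So r5c3=4.
Step 35. [r4c9∈{4}] only 4 remains possible at r4c9, so r4c9=4.
Step 36. [r4c2∈{9}] only 9 remains possible at r4c2. So r4c2=9.
Step 37. [r4c1∈{5}] r4c1 is down to just 5. So r4c1=5.

Answer: 8 7 5 2 6 1 3 4 9 / 3 4 6 5 8 9 1 2 7 / 1 2 9 7 3 4 6 5 8 / 5 9 8 6 1 3 2 7 4 / 7 3 4 8 2 5 9 1 6 / 6 1 2 4 9 7 8 3 5 / 9 5 3 1 4 8 7 6 2 / 2 8 7 3 5 6 4 9 1 / 4 6 1 9 7 2 5 8 3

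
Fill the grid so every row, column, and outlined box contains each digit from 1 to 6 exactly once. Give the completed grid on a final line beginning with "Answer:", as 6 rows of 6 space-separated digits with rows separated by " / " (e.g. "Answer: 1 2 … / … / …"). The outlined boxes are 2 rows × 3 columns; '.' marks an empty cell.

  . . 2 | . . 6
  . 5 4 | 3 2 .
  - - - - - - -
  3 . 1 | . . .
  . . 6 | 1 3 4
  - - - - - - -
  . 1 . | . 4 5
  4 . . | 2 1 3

Step 1. [r1c5∈{5}] nothing but 5 survives at r1c5. So r1c5=5.
Step 2. [r5c1∈{2,6}] in row 5, 2 fits only at r5c1, so r5c1=2.
Step 3. [r3c5∈{6}] r3c5's peers cover all but 6, so r3c5=6.
Step 4. [r3c2∈{2,4}] across row 3, 4 lands solely at r3c2. So r3c2=4.
Step 5. [r2c6∈{1}] nothing but 1 survives at r2c6. So r2c6=1.
Step 6. [r4c2∈{2}] r4c2 has the single candidate 2 ⇒ r4c2=2.
Step 7. [r5c4∈{6}] r5c4 is down to just 6 ⇒ r5c4=6.
Step 8. [r5c3∈{3}] nothing but 3 survives at r5c3. So r5c3=3.
Step 9. [r4c1∈{5}] r4c1 has the single candidate 5 ⇒ r4c1=5.
Step 10. [r3c6∈{2}] only 2 remains possible at r3c6. So r3c6=2.
Step 11. [r6c2∈{6}] nothing but 6 survives at r6c2 ⇒ r6c2=6.
Step 12. [r3c4∈{5}] r3c4's peers cover all but 5. So r3c4=5.
Step 13. [r1c1∈{1}] r1c1 is down to just 1, so r1c1=1.
Step 14. [r1c2∈{3}] only 3 remains possible at r1c2, so r1c2=3.
Step 15. [r2c1∈{6}] r2c1's peers cover all but 6, so r2c1=6.
Step 16. [r1c4∈{4}] nothing but 4 survives at r1c4 ⇒ r1c4=4.
Step 17. [r6c3∈{5}] only 5 remains possible at r6c3 ⇒ r6c3=5.

Answer: 1 3 2 4 5 6 / 6 5 4 3 2 1 / 3 4 1 5 6 2 / 5 2 6 1 3 4 / 2 1 3 6 4 5 / 4 6 5 2 1 3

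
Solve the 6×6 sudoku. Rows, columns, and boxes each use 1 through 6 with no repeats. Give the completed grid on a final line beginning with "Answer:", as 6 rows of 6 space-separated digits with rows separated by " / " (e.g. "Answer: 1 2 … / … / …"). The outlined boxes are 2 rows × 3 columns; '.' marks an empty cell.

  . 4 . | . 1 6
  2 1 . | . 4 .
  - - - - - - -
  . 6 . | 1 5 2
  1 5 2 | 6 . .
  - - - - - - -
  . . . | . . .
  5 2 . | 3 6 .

Step 1. [r5c4∈{2,4,5}] r5c4 is the only open cell in col 4 admitting 4, so r5c4=4.
Step 2. [r1c1∈{3}] only 3 remains possible at r1c1. So r1c1=3.
Step 3. [r2c4∈{5}] nothing but 5 survives at r2c4 ⇒ r2c4=5.
Step 4. [r3c3∈{3,4}] in row 3, 3 fits only at r3c3 ⇒ r3c3=3.
Step 5. [r6c6∈{1}] nothing but 1 survives at r6c6. So r6c6=1.
Step 6. [r2c3∈{6}] r2c3's peers cover all but 6 ⇒ r2c3=6.
Step 7. [r2c6∈{3}] r2c6 is down to just 3 ⇒ r2c6=3.
Step 8. [r6c3∈{4}] r6c3 has the single candidate 4 ⇒ r6c3=4.
Step 9. [r1c4∈{2}] nothing but 2 survives at r1c4. So r1c4=2.
Step 10. [r5c6∈{5}] r5c6 has the single candidate 5. So r5c6=5.
Step 11. [r4c6∈{4}] r4c6 has the single candidate 4 ⇒ r4c6=4.
Step 12. [r5c5∈{2}] r5c5's peers cover all but 2. So r5c5=2.
Step 13. [r5c1∈{6}] only 6 remains possible at r5c1 ⇒ r5c1=6.
Step 14. [r5c3∈{1}] r5c3 has the single candidate 1 ⇒ r5c3=1.
Step 15. [r1c3∈{5}] r1c3's peers cover all but 5, so r1c3=5.
Step 16. [r3c1∈{4}] nothing but 4 survives at r3c1, so r3c1=4.
Step 17. [r4c5∈{3}] r4c5 is down to just 3, so r4c5=3.
Step 18. [r5c2∈{3}] r5c2 has the single candidate 3, so r5c2=3.

Answer: 3 4 5 2 1 6 / 2 1 6 5 4 3 / 4 6 3 1 5 2 / 1 5 2 6 3 4 / 6 3 1 4 2 5 / 5 2 4 3 6 1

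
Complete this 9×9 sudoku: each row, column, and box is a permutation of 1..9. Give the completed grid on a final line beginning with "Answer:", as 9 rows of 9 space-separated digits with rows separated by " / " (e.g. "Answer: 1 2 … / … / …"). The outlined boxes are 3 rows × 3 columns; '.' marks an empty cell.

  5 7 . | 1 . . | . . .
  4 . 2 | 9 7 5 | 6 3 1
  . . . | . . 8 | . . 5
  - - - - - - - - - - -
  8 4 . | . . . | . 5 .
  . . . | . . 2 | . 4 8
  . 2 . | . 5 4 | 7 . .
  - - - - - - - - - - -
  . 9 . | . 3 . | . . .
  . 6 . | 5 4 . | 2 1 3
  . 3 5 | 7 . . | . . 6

Step 1. [r6c9∈{9}] r6c9's peers cover all but 9, so r6c9=9.
Step 2. [r9c7∈{4,8,9}] across row 9, 4 lands solely at r9c7. So r9c7=4.
Step 3. [r3c7∈{9}] only 9 remains possible at r3c7, so r3c7=9.
Step 4. [r5c1∈{1,3,6,7,9}] r5c1 is the only open cell in col 1 admitting 9 ⇒ r5c1=9.
Step 5. [r5c3∈{1,3,6,7}] across row 5, 7 lands solely at r5c3, so r5c3=7.
Step 6. [r9c5∈{1,2,8,9}] in col 5, 8 fits only at r9c5 ⇒ r9c5=8.
Step 7. [r4c6∈{1,3,6,7,9}] 7 has one home in row 4: r4c6, so r4c6=7.
Step 8. [r1c7∈{8}] only 8 remains possible at r1c7 ⇒ r1c7=8.
Step 9. [r1c8∈{2}] r1c8 has the single candidate 2 ⇒ r1c8=2.
Step 10. [r1c5∈{6}] r1c5 is down to just 6 ⇒ r1c5=6.
Step 11. [r5c4∈{3,6}] row 5 places 6 nowhere but r5c4, so r5c4=6.
Step 12. [r4c3∈{1,3,6}] 6 has one home in row 4: r4c3 ⇒ r4c3=6.
Step 13. [r4c4∈{3}] r4c4 is down to just 3 ⇒ r4c4=3.
Step 14. [r3c2∈{1}] r3c2 has the single candidate 1. So r3c2=1.
Step 15. [r3c3∈{3}] r3c3's peers cover all but 3, so r3c3=3.
Step 16. [r4c7∈{1}] only 1 remains possible at r4c7, so r4c7=1.
Step 17. [r7c3∈{1,4,8}] 4 has one home in row 7: r7c3 ⇒ r7c3=4.
Step 18. [r9c1∈{1,2}] across row 9, 2 lands solely at r9c1. So r9c1=2.
Step 19. [r7c1∈{1,7}] across box 7, 1 lands solely at r7c1 ⇒ r7c1=1.
Step 20. [r3c8∈{7}] r3c8 has the single candidate 7 ⇒ r3c8=7.
Step 21. [r9c6∈{1,9}] row 9 places 1 nowhere but r9c6 ⇒ r9c6=1.
Step 22. [r3c5∈{2}] r3c5 has the single candidate 2, so r3c5=2.
Step 23. [r7c9∈{7}] r7c9 has the single candidate 7 ⇒ r7c9=7.
Step 24. [r1c3∈{9}] r1c3's peers cover all but 9. So r1c3=9.
Step 25. [r7c8∈{8}] r7c8's peers cover all but 8. So r7c8=8.
Step 26. [r3c4∈{4}] r3c4 is down to just 4, so r3c4=4.
Step 27. [r5c2∈{5}] r5c2 is down to just 5. So r5c2=5.
Step 28. [r7c4∈{2}] r7c4 has the single candidate 2, so r7c4=2.
Step 29. [r4c5∈{9}] nothing but 9 survives at r4c5. So r4c5=9.
Step 30. [r5c7∈{3}] only 3 remains possible at r5c7 ⇒ r5c7=3.
Step 31. [r8c6∈{9}] r8c6 has the single candidate 9. So r8c6=9.
Step 32. [r6c8∈{6}] r6c8 is down to just 6. So r6c8=6.
Step 33. [r3c1∈{6}] nothing but 6 survives at r3c1 ⇒ r3c1=6.
Step 34. [r6c1∈{3}] r6c1 is down to just 3. So r6c1=3.
Step 35. [r1c9∈{4}] r1c9 is down to just 4, so r1c9=4.
Step 36. [r1c6∈{3}] nothing but 3 survives at r1c6. So r1c6=3.
Step 37. [r6c3∈{1}] r6c3 is down to just 1 ⇒ r6c3=1.
Step 38. [r5c5∈{1}] nothing but 1 survives at r5c5, so r5c5=1.
Step 39. [r7c6∈{6}] nothing but 6 survives at r7c6 ⇒ r7c6=6.
Step 40. [r2c2∈{8}] r2c2 is down to just 8. So r2c2=8.
Step 41. [r4c9∈{2}] r4c9 is down to just 2 ⇒ r4c9=2.
Step 42. [r7c7∈{5}] r7c7 has the single candidate 5 ⇒ r7c7=5.
Step 43. [r8c3∈{8}] r8c3 is down to just 8, so r8c3=8.
Step 44. [r6c4∈{8}] nothing but 8 survives at r6c4, so r6c4=8.
Step 45. [r8c1∈{7}] only 7 remains possible at r8c1, so r8c1=7.
Step 46. [r9c8∈{9}] r9c8 is down to just 9 ⇒ r9c8=9.

Answer: 5 7 9 1 6 3 8 2 4 / 4 8 2 9 7 5 6 3 1 / 6 1 3 4 2 8 9 7 5 / 8 4 6 3 9 7 1 5 2 / 9 5 7 6 1 2 3 4 8 / 3 2 1 8 5 4 7 6 9 / 1 9 4 2 3 6 5 8 7 / 7 6 8 5 4 9 2 1 3 / 2 3 5 7 8 1 4 9 6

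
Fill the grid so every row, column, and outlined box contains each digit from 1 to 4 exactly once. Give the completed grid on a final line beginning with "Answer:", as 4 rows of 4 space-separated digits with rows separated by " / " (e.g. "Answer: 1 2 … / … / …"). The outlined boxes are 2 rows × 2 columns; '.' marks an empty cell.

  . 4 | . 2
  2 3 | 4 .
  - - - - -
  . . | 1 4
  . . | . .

Step 1. [r4c2∈{1,2}] col 2 places 1 nowhere but r4c2. So r4c2=1.
Step 2. [r4c4∈{3}] r4c4's peers cover all but 3. So r4c4=3.
Step 3. [r3c1∈{3}] r3c1 is down to just 3. So r3c1=3.
Step 4. [r1c3∈{3}] only 3 remains possible at r1c3, so r1c3=3.
Step 5. [r2c4∈{1}] nothing but 1 survives at r2c4. So r2c4=1.
Step 6. [r4c1∈{4}] r4c1 has the single candidate 4, so r4c1=4.
Step 7. [r3c2∈{2}] r3c2's peers cover all but 2 ⇒ r3c2=2.
Step 8. [r4c3∈{2}] nothing but 2 survives at r4c3 ⇒ r4c3=2.
Step 9. [r1c1∈{1}] r1c1 is down to just 1 ⇒ r1c1=1.

Answer: 1 4 3 2 / 2 3 4 1 / 3 2 1 4 / 4 1 2 3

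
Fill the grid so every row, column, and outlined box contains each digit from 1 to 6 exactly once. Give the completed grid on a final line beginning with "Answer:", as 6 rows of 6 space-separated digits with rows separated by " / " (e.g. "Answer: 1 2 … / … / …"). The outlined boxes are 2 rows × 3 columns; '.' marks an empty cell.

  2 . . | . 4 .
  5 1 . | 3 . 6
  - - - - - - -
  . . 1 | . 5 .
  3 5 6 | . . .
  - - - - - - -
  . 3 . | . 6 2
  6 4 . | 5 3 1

Step 1. [r4c6∈{4}] r4c6 has the single candidate 4. So r4c6=4.
Step 2. [r4c5∈{1,2}] col 5 places 1 nowhere but r4c5, so r4c5=1.
Step 3. [r3c4∈{2,6}] across row 3, 6 lands solely at r3c4. So r3c4=6.
Step 4. [r3c1∈{4}] r3c1 is down to just 4, so r3c1=4.
Step 5. [r5c3∈{5}] r5c3 has the single candidate 5 ⇒ r5c3=5.
Step 6. [r3c6∈{3}] r3c6's peers cover all but 3. So r3c6=3.
Step 7. [r5c4∈{4}] nothing but 4 survives at r5c4. So r5c4=4.
Step 8. [r1c2∈{6}] only 6 remains possible at r1c2. So r1c2=6.
Step 9. [r1c4∈{1}] only 1 remains possible at r1c4 ⇒ r1c4=1.
Step 10. [r4c4∈{2}] nothing but 2 survives at r4c4, so r4c4=2.
Step 11. [r1c3∈{3}] r1c3 is down to just 3 ⇒ r1c3=3.
Step 12. [r2c5∈{2}] r2c5 has the single candidate 2 ⇒ r2c5=2.
Step 13. [r6c3∈{2}] nothing but 2 survives at r6c3, so r6c3=2.
Step 14. [r1c6∈{5}] r1c6 has the single candidate 5, so r1c6=5.
Step 15. [r2c3∈{4}] r2c3 is down to just 4 ⇒ r2c3=4.
Step 16. [r3c2∈{2}] r3c2 has the single candidate 2, so r3c2=2.
Step 17. [r5c1∈{1}] r5c1's peers cover all but 1 ⇒ r5c1=1.

Answer: 2 6 3 1 4 5 / 5 1 4 3 2 6 / 4 2 1 6 5 3 / 3 5 6 2 1 4 / 1 3 5 4 6 2 / 6 4 2 5 3 1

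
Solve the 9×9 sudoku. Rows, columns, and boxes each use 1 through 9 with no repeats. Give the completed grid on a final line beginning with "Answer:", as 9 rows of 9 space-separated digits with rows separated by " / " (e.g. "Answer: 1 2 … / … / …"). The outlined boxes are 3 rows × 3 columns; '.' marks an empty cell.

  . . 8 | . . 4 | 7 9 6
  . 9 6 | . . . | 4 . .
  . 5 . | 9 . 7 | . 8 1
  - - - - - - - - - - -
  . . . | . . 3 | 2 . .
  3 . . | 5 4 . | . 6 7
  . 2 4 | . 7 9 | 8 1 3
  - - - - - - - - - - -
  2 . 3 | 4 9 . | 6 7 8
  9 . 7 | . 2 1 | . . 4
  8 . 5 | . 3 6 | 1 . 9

Step 1. [r1c1∈{1}] only 1 remains possible at r1c1. So r1c1=1.
Step 2. [r4c2∈{1,6,7,8}] col 2 places 7 nowhere but r4c2, so r4c2=7.
Step 3. [r2c9∈{2,5}] across col 9, 2 lands solely at r2c9, so r2c9=2.
Step 4. [r2c8∈{3,5}] in box 3, 5 fits only at r2c8 ⇒ r2c8=5.
Step 5. [r6c4∈{6}] r6c4's peers cover all but 6. So r6c4=6.
Step 6. [r2c6∈{8}] r2c6 has the single candidate 8. So r2c6=8.
Step 7. [r4c3∈{1,9}] r4c3 is the only open cell in row 4 admitting 9. So r4c3=9.
Step 8. [r2c5∈{1}] r2c5 has the single candidate 1, so r2c5=1.
Step 9. [r8c4∈{8}] r8c4 is down to just 8, so r8c4=8.
Step 10. [r2c4∈{3}] only 3 remains possible at r2c4 ⇒ r2c4=3.
Step 11. [r6c1∈{5}] r6c1's peers cover all but 5 ⇒ r6c1=5.
Step 12. [r7c2∈{1}] r7c2 has the single candidate 1, so r7c2=1.
Step 13. [r8c8∈{3}] only 3 remains possible at r8c8 ⇒ r8c8=3.
Step 14. [r3c3∈{2}] only 2 remains possible at r3c3. So r3c3=2.
Step 15. [r1c4∈{2}] only 2 remains possible at r1c4, so r1c4=2.
Step 16. [r9c8∈{2}] r9c8's peers cover all but 2, so r9c8=2.
Step 17. [r4c1∈{6}] r4c1 is down to just 6. So r4c1=6.
Step 18. [r5c6∈{2}] r5c6's peers cover all but 2, so r5c6=2.
Step 19. [r2c1∈{7}] r2c1 has the single candidate 7. So r2c1=7.
Step 20. [r3c7∈{3}] nothing but 3 survives at r3c7. So r3c7=3.
Step 21. [r4c9∈{5}] r4c9 is down to just 5, so r4c9=5.
Step 22. [r1c2∈{3}] only 3 remains possible at r1c2, so r1c2=3.
Step 23. [r8c2∈{6}] only 6 remains possible at r8c2. So r8c2=6.
Step 24. [r1c5∈{5}] r1c5's peers cover all but 5. So r1c5=5.
Step 25. [r7c6∈{5}] r7c6 is down to just 5 ⇒ r7c6=5.
Step 26. [r5c2∈{8}] r5c2 is down to just 8, so r5c2=8.
Step 27. [r4c4∈{1}] r4c4 has the single candidate 1 ⇒ r4c4=1.
Step 28. [r4c5∈{8}] nothing but 8 survives at r4c5. So r4c5=8.
Step 29. [r9c2∈{4}] nothing but 4 survives at r9c2 ⇒ r9c2=4.
Step 30. [r5c7∈{9}] r5c7 has the single candidate 9 ⇒ r5c7=9.
Step 31. [r4c8∈{4}] r4c8 has the single candidate 4, so r4c8=4.
Step 32. [r8c7∈{5}] r8c7 is down to just 5 ⇒ r8c7=5.
Step 33. [r3c5∈{6}] r3c5 is down to just 6. So r3c5=6.
Step 34. [r3c1∈{4}] r3c1 is down to just 4 ⇒ r3c1=4.
Step 35. [r9c4∈{7}] r9c4's peers cover all but 7, so r9c4=7.
Step 36. [r5c3∈{1}] r5c3 is down to just 1 ⇒ r5c3=1.

Answer: 1 3 8 2 5 4 7 9 6 / 7 9 6 3 1 8 4 5 2 / 4 5 2 9 6 7 3 8 1 / 6 7 9 1 8 3 2 4 5 / 3 8 1 5 4 2 9 6 7 / 5 2 4 6 7 9 8 1 3 / 2 1 3 4 9 5 6 7 8 / 9 6 7 8 2 1 5 3 4 / 8 4 5 7 3 6 1 2 9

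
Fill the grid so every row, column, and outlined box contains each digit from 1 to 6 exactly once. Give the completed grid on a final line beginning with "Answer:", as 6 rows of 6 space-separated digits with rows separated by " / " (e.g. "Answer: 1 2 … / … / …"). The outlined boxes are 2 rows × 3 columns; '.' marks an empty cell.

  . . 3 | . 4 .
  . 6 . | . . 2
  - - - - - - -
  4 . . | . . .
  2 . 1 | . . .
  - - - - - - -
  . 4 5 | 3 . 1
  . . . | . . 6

Step 1. [r1c6∈{5}] r1c6 has the single candidate 5 ⇒ r1c6=5.
Step 2. [r2c4∈{1}] nothing but 1 survives at r2c4 ⇒ r2c4=1.
Step 3. [r3c6∈{3}] only 3 remains possible at r3c6, so r3c6=3.
Step 4. [r3c2∈{5}] only 5 remains possible at r3c2. So r3c2=5.
Step 5. [r6c3∈{2}] r6c3 has the single candidate 2. So r6c3=2.
Step 6. [r6c5∈{5}] only 5 remains possible at r6c5, so r6c5=5.
Step 7. [r4c5∈{6}] nothing but 6 survives at r4c5. So r4c5=6.
Step 8. [r1c1∈{1}] nothing but 1 survives at r1c1, so r1c1=1.
Step 9. [r5c5∈{2}] r5c5 is down to just 2 ⇒ r5c5=2.
Step 10. [r6c4∈{4}] nothing but 4 survives at r6c4, so r6c4=4.
Step 11. [r6c1∈{3}] r6c1 is down to just 3 ⇒ r6c1=3.
Step 12. [r5c1∈{6}] r5c1 is down to just 6. So r5c1=6.
Step 13. [r3c4∈{2}] r3c4 is down to just 2. So r3c4=2.
Step 14. [r4c2∈{3}] r4c2 has the single candidate 3. So r4c2=3.
Step 15. [r6c2∈{1}] only 1 remains possible at r6c2. So r6c2=1.
Step 16. [r1c4∈{6}] nothing but 6 survives at r1c4, so r1c4=6.
Step 17. [r4c4∈{5}] only 5 remains possible at r4c4, so r4c4=5.
Step 18. [r2c1∈{5}] r2c1 is down to just 5, so r2c1=5.
Step 19. [r3c3∈{6}] r3c3 is down to just 6, so r3c3=6.
Step 20. [r1c2∈{2}] r1c2 is down to just 2 ⇒ r1c2=2.
Step 21. [r2c3∈{4}] nothing but 4 survives at r2c3 ⇒ r2c3=4.
Step 22. [r3c5∈{1}] r3c5 has the single candidate 1. So r3c5=1.
Step 23. [r4c6∈{4}] r4c6 has the single candidate 4, so r4c6=4.
Step 24. [r2c5∈{3}] r2c5 has the single candidate 3, so r2c5=3.

Answer: 1 2 3 6 4 5 / 5 6 4 1 3 2 / 4 5 6 2 1 3 / 2 3 1 5 6 4 / 6 4 5 3 2 1 / 3 1 2 4 5 6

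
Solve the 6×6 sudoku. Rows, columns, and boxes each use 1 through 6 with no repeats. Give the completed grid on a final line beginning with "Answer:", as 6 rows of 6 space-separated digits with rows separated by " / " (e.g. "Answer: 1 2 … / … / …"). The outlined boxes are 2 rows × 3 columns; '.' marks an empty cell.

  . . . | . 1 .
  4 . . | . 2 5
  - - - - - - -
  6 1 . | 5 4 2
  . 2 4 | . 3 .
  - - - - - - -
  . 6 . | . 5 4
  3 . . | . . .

Step 1. [r1c6∈{3,6}] in col 6, 3 fits only at r1c6. So r1c6=3.
Step 2. [r2c3∈{1,3,6}] r2c3 is the only open cell in row 2 admitting 1. So r2c3=1.
Step 3. [r5c3∈{2}] only 2 remains possible at r5c3 ⇒ r5c3=2.
Step 4. [r1c2∈{5}] r1c2's peers cover all but 5. So r1c2=5.
Step 5. [r2c4∈{6}] nothing but 6 survives at r2c4. So r2c4=6.
Step 6. [r4c4∈{1}] nothing but 1 survives at r4c4 ⇒ r4c4=1.
Step 7. [r6c5∈{6}] r6c5 is down to just 6. So r6c5=6.
Step 8. [r5c4∈{3}] r5c4's peers cover all but 3 ⇒ r5c4=3.
Step 9. [r5c1∈{1}] r5c1 is down to just 1. So r5c1=1.
Step 10. [r1c1∈{2}] r1c1 is down to just 2. So r1c1=2.
Step 11. [r6c6∈{1}] r6c6's peers cover all but 1 ⇒ r6c6=1.
Step 12. [r2c2∈{3}] nothing but 3 survives at r2c2 ⇒ r2c2=3.
Step 13. [r1c3∈{6}] r1c3 has the single candidate 6, so r1c3=6.
Step 14. [r4c1∈{5}] only 5 remains possible at r4c1, so r4c1=5.
Step 15. [r6c2∈{4}] r6c2 has the single candidate 4. So r6c2=4.
Step 16. [r4c6∈{6}] only 6 remains possible at r4c6. So r4c6=6.
Step 17. [r6c4∈{2}] r6c4's peers cover all but 2 ⇒ r6c4=2.
Step 18. [r3c3∈{3}] nothing but 3 survives at r3c3 ⇒ r3c3=3.
Step 19. [r6c3∈{5}] nothing but 5 survives at r6c3, so r6c3=5.
Step 20. [r1c4∈{4}] r1c4 is down to just 4 ⇒ r1c4=4.

Answer: 2 5 6 4 1 3 / 4 3 1 6 2 5 / 6 1 3 5 4 2 / 5 2 4 1 3 6 / 1 6 2 3 5 4 / 3 4 5 2 6 1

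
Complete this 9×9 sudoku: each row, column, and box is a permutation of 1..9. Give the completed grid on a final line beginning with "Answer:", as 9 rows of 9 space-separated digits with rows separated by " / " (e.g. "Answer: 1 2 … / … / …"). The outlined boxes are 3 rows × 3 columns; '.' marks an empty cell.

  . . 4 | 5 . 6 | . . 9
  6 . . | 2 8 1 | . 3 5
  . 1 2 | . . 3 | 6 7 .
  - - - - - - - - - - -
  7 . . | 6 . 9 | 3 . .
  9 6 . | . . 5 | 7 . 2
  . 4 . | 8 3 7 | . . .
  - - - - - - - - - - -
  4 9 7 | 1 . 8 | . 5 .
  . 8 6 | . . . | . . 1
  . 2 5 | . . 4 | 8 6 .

Step 1. [r6c3∈{1}] r6c3 has the single candidate 1 ⇒ r6c3=1.
Step 2. [r4c5∈{1,2,4}] in row 4, 2 fits only at r4c5. So r4c5=2.
Step 3. [r4c8∈{1,4,8}] in row 4, 1 fits only at r4c8, so r4c8=1.
Step 4. [r8c1∈{3}] nothing but 3 survives at r8c1. So r8c1=3.
Step 5. [r5c4∈{4}] only 4 remains possible at r5c4. So r5c4=4.
Step 6. [r5c8∈{8}] r5c8 is down to just 8. So r5c8=8.
Step 7. [r9c9∈{3,7}] in col 9, 7 fits only at r9c9, so r9c9=7.
Step 8. [r9c5∈{9}] r9c5 is down to just 9. So r9c5=9.
Step 9. [r8c8∈{2,4,9}] across col 8, 4 lands solely at r8c8. So r8c8=4.
Step 10. [r3c1∈{5,8}] r3c1 is the only open cell in row 3 admitting 5 ⇒ r3c1=5.
Step 11. [r1c5∈{7}] only 7 remains possible at r1c5. So r1c5=7.
Step 12. [r8c7∈{2,9}] r8c7 is the only open cell in row 8 admitting 9, so r8c7=9.
Step 13. [r3c9∈{4,8}] row 3 places 8 nowhere but r3c9 ⇒ r3c9=8.
Step 14. [r7c7∈{2}] r7c7 is down to just 2. So r7c7=2.
Step 15. [r4c3∈{8}] r4c3's peers cover all but 8, so r4c3=8.
Step 16. [r7c9∈{3}] r7c9 is down to just 3 ⇒ r7c9=3.
Step 17. [r7c5∈{6}] r7c5 is down to just 6 ⇒ r7c5=6.
Step 18. [r2c7∈{4}] r2c7 has the single candidate 4, so r2c7=4.
Step 19. [r4c9∈{4}] nothing but 4 survives at r4c9 ⇒ r4c9=4.
Step 20. [r6c9∈{6}] r6c9's peers cover all but 6 ⇒ r6c9=6.
Step 21. [r2c3∈{9}] r2c3's peers cover all but 9, so r2c3=9.
Step 22. [r2c2∈{7}] r2c2's peers cover all but 7. So r2c2=7.
Step 23. [r6c8∈{9}] only 9 remains possible at r6c8 ⇒ r6c8=9.
Step 24. [r3c4∈{9}] only 9 remains possible at r3c4. So r3c4=9.
Step 25. [r9c4∈{3}] nothing but 3 survives at r9c4. So r9c4=3.
Step 26. [r1c2∈{3}] r1c2 is down to just 3 ⇒ r1c2=3.
Step 27. [r6c1∈{2}] r6c1's peers cover all but 2. So r6c1=2.
Step 28. [r8c5∈{5}] nothing but 5 survives at r8c5. So r8c5=5.
Step 29. [r1c7∈{1}] only 1 remains possible at r1c7, so r1c7=1.
Step 30. [r1c8∈{2}] only 2 remains possible at r1c8, so r1c8=2.
Step 31. [r1c1∈{8}] nothing but 8 survives at r1c1, so r1c1=8.
Step 32. [r5c3∈{3}] r5c3 has the single candidate 3 ⇒ r5c3=3.
Step 33. [r9c1∈{1}] nothing but 1 survives at r9c1, so r9c1=1.
Step 34. [r4c2∈{5}] r4c2 has the single candidate 5 ⇒ r4c2=5.
Step 35. [r3c5∈{4}] r3c5 is down to just 4. So r3c5=4.
Step 36. [r5c5∈{1}] only 1 remains possible at r5c5 ⇒ r5c5=1.
Step 37. [r8c4∈{7}] only 7 remains possible at r8c4, so r8c4=7.
Step 38. [r8c6∈{2}] nothing but 2 survives at r8c6, so r8c6=2.
Step 39. [r6c7∈{5}] nothing but 5 survives at r6c7 ⇒ r6c7=5.

Answer: 8 3 4 5 7 6 1 2 9 / 6 7 9 2 8 1 4 3 5 / 5 1 2 9 4 3 6 7 8 / 7 5 8 6 2 9 3 1 4 / 9 6 3 4 1 5 7 8 2 / 2 4 1 8 3 7 5 9 6 / 4 9 7 1 6 8 2 5 3 / 3 8 6 7 5 2 9 4 1 / 1 2 5 3 9 4 8 6 7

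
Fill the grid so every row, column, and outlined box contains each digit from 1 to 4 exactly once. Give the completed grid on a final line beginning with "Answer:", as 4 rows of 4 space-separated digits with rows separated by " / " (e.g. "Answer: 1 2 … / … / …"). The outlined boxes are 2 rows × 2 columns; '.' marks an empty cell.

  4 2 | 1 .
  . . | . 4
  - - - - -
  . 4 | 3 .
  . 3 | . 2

Step 1. [r4c1∈{1}] only 1 remains possible at r4c1 ⇒ r4c1=1.
Step 2. [r2c1∈{3}] r2c1's peers cover all but 3. So r2c1=3.
Step 3. [r2c2∈{1}] only 1 remains possible at r2c2, so r2c2=1.
Step 4. [r3c4∈{1}] only 1 remains possible at r3c4. So r3c4=1.
Step 5. [r2c3∈{2}] only 2 remains possible at r2c3. So r2c3=2.
Step 6. [r4c3∈{4}] r4c3's peers cover all but 4. So r4c3=4.
Step 7. [r1c4∈{3}] r1c4's peers cover all but 3. So r1c4=3.
Step 8. [r3c1∈{2}] nothing but 2 survives at r3c1, so r3c1=2.

Answer: 4 2 1 3 / 3 1 2 4 / 2 4 3 1 / 1 3 4 2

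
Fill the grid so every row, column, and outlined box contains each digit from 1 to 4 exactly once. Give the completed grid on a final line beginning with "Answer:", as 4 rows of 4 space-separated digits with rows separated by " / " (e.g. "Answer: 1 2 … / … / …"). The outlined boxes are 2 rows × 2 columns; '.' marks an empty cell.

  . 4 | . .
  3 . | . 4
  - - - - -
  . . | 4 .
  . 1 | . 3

Step 1. [r3c1∈{2}] r3c1 has the single candidate 2 ⇒ r3c1=2.
Step 2. [r1c4∈{1,2}] 2 has one home in col 4: r1c4, so r1c4=2.
Step 3. [r1c3∈{1,3}] across row 1, 3 lands solely at r1c3. So r1c3=3.
Step 4. [r4c1∈{4}] r4c1 is down to just 4, so r4c1=4.
Step 5. [r1c1∈{1}] nothing but 1 survives at r1c1 ⇒ r1c1=1.
Step 6. [r3c4∈{1}] r3c4's peers cover all but 1. So r3c4=1.
Step 7. [r4c3∈{2}] r4c3's peers cover all but 2 ⇒ r4c3=2.
Step 8. [r3c2∈{3}] r3c2 is down to just 3. So r3c2=3.
Step 9. [r2c3∈{1}] r2c3's peers cover all but 1 ⇒ r2c3=1.
Step 10. [r2c2∈{2}] r2c2's peers cover all but 2, so r2c2=2.

Answer: 1 4 3 2 / 3 2 1 4 / 2 3 4 1 / 4 1 2 3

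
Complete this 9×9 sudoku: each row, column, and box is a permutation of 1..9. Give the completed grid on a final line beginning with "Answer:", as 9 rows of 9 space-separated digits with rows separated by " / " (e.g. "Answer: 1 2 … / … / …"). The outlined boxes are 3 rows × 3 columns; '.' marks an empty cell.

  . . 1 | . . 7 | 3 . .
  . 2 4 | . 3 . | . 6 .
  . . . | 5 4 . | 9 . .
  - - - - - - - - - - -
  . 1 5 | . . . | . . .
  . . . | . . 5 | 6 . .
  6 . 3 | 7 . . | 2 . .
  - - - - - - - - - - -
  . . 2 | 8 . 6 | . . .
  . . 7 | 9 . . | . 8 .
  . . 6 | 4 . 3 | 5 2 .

Step 1. [r5c3∈{8,9}] across col 3, 9 lands solely at r5c3. So r5c3=9.
Step 2. [r3c3∈{8}] r3c3 is down to just 8. So r3c3=8.
Step 3. [r2c4∈{1}] r2c4 is down to just 1, so r2c4=1.
Step 4. [r3c6∈{2}] r3c6 is down to just 2, so r3c6=2.
Step 5. [r8c6∈{1}] only 1 remains possible at r8c6, so r8c6=1.
Step 6. [r8c7∈{4}] nothing but 4 survives at r8c7. So r8c7=4.
Step 7. [r7c7∈{1,7}] across col 7, 1 lands solely at r7c7. So r7c7=1.
Step 8. [r1c4∈{6}] only 6 remains possible at r1c4 ⇒ r1c4=6.
Step 9. [r8c5∈{2,5}] r8c5 is the only open cell in row 8 admitting 2 ⇒ r8c5=2.
Step 10. [r1c9∈{2,4,5,8}] r1c9 is the only open cell in row 1 admitting 2, so r1c9=2.
Step 11. [r1c5∈{8,9}] r1c5 is the only open cell in row 1 admitting 8, so r1c5=8.
Step 12. [r1c8∈{4,5}] 4 has one home in row 1: r1c8, so r1c8=4.
Step 13. [r2c9∈{5,7,8}] 5 has one home in box 3: r2c9, so r2c9=5.
Step 14. [r7c5∈{5,7}] 5 has one home in col 5: r7c5 ⇒ r7c5=5.
Step 15. [r2c6∈{9}] nothing but 9 survives at r2c6. So r2c6=9.
Step 16. [r2c1∈{7}] only 7 remains possible at r2c1, so r2c1=7.
Step 17. [r4c7∈{7,8}] 7 has one home in col 7: r4c7. So r4c7=7.
Step 18. [r5c5∈{1}] only 1 remains possible at r5c5, so r5c5=1.
Step 19. [r5c8∈{3}] nothing but 3 survives at r5c8, so r5c8=3.
Step 20. [r4c8∈{9}] only 9 remains possible at r4c8. So r4c8=9.
Step 21. [r3c1∈{3}] only 3 remains possible at r3c1 ⇒ r3c1=3.
Step 22. [r7c8∈{7}] nothing but 7 survives at r7c8 ⇒ r7c8=7.
Step 23. [r9c9∈{9}] r9c9 is down to just 9. So r9c9=9.
Step 24. [r9c2∈{8}] r9c2 is down to just 8 ⇒ r9c2=8.
Step 25. [r6c2∈{4}] only 4 remains possible at r6c2 ⇒ r6c2=4.
Step 26. [r5c4∈{2}] only 2 remains possible at r5c4. So r5c4=2.
Step 27. [r5c1∈{8}] only 8 remains possible at r5c1, so r5c1=8.
Step 28. [r6c6∈{8}] r6c6 is down to just 8 ⇒ r6c6=8.
Step 29. [r6c9∈{1}] r6c9 has the single candidate 1 ⇒ r6c9=1.
Step 30. [r7c9∈{3}] r7c9 is down to just 3, so r7c9=3.
Step 31. [r7c2∈{9}] r7c2 is down to just 9 ⇒ r7c2=9.
Step 32. [r1c2∈{5}] nothing but 5 survives at r1c2 ⇒ r1c2=5.
Step 33. [r4c9∈{4,8}] r4c9 is the only open cell in row 4 admitting 8, so r4c9=8.
Step 34. [r5c2∈{7}] r5c2 has the single candidate 7 ⇒ r5c2=7.
Step 35. [r8c2∈{3}] nothing but 3 survives at r8c2 ⇒ r8c2=3.
Step 36. [r4c1∈{2}] r4c1's peers cover all but 2, so r4c1=2.
Step 37. [r6c5∈{9}] only 9 remains possible at r6c5. So r6c5=9.
Step 38. [r9c1∈{1}] r9c1 has the single candidate 1 ⇒ r9c1=1.
Step 39. [r3c2∈{6}] only 6 remains possible at r3c2, so r3c2=6.
Step 40. [r9c5∈{7}] r9c5 has the single candidate 7 ⇒ r9c5=7.
Step 41. [r4c5∈{6}] only 6 remains possible at r4c5. So r4c5=6.
Step 42. [r4c4∈{3}] nothing but 3 survives at r4c4 ⇒ r4c4=3.
Step 43. [r7c1∈{4}] nothing but 4 survives at r7c1, so r7c1=4.
Step 44. [r6c8∈{5}] only 5 remains possible at r6c8, so r6c8=5.
Step 45. [r3c8∈{1}] r3c8's peers cover all but 1 ⇒ r3c8=1.
Step 46. [r8c1∈{5}] r8c1 is down to just 5 ⇒ r8c1=5.
Step 47. [r3c9∈{7}] nothing but 7 survives at r3c9. So r3c9=7.
Step 48. [r4c6∈{4}] only 4 remains possible at r4c6. So r4c6=4.
Step 49. [r2c7∈{8}] r2c7 is down to just 8 ⇒ r2c7=8.
Step 50. [r1c1∈{9}] r1c1's peers cover all but 9, so r1c1=9.
Step 51. [r5c9∈{4}] only 4 remains possible at r5c9. So r5c9=4.
Step 52. [r8c9∈{6}] only 6 remains possible at r8c9. So r8c9=6.

Answer: 9 5 1 6 8 7 3 4 2 / 7 2 4 1 3 9 8 6 5 / 3 6 8 5 4 2 9 1 7 / 2 1 5 3 6 4 7 9 8 / 8 7 9 2 1 5 6 3 4 / 6 4 3 7 9 8 2 5 1 / 4 9 2 8 5 6 1 7 3 / 5 3 7 9 2 1 4 8 6 / 1 8 6 4 7 3 5 2 9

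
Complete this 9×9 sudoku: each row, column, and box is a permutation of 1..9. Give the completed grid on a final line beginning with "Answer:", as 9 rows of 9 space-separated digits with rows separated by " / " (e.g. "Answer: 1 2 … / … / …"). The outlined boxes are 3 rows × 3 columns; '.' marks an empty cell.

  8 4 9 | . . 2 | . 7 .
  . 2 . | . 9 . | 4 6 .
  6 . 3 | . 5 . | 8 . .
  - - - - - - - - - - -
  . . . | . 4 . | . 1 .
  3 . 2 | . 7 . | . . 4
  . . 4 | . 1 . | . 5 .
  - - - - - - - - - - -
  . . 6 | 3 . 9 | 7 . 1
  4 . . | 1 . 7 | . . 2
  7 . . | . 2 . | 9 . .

Step 1. [r5c7∈{6}] only 6 remains possible at r5c7. So r5c7=6.
Step 2. [r8c2∈{3,5,8,9}] row 8 places 9 nowhere but r8c2 ⇒ r8c2=9.
Step 3. [r9c2∈{1,3,5,8}] across col 2, 3 lands solely at r9c2. So r9c2=3.
Step 4. [r7c5∈{8}] r7c5 has the single candidate 8, so r7c5=8.
Step 5. [r7c2∈{5}] r7c2 is down to just 5, so r7c2=5.
Step 6. [r1c4∈{6}] r1c4 has the single candidate 6 ⇒ r1c4=6.
Step 7. [r2c1∈{1,5}] 1 has one home in col 1: r2c1, so r2c1=1.
Step 8. [r3c2∈{7}] r3c2 has the single candidate 7. So r3c2=7.
Step 9. [r4c1∈{5,9}] 5 has one home in col 1: r4c1, so r4c1=5.
Step 10. [r6c9∈{3,7,8,9}] r6c9 is the only open cell in row 6 admitting 7 ⇒ r6c9=7.
Step 11. [r9c9∈{5,6,8}] in col 9, 6 fits only at r9c9 ⇒ r9c9=6.
Step 12. [r4c9∈{3,8,9}] col 9 places 8 nowhere but r4c9, so r4c9=8.
Step 13. [r1c5∈{3}] r1c5's peers cover all but 3, so r1c5=3.
Step 14. [r4c4∈{2,9}] 9 has one home in row 4: r4c4. So r4c4=9.
Step 15. [r2c6∈{8}] nothing but 8 survives at r2c6, so r2c6=8.
Step 16. [r5c6∈{5}] r5c6 is down to just 5, so r5c6=5.
Step 17. [r9c6∈{4}] nothing but 4 survives at r9c6 ⇒ r9c6=4.
Step 18. [r4c7∈{2,3}] in row 4, 2 fits only at r4c7. So r4c7=2.
Step 19. [r8c8∈{3,8}] col 8 places 3 nowhere but r8c8, so r8c8=3.
Step 20. [r1c9∈{5}] r1c9 is down to just 5. So r1c9=5.
Step 21. [r4c2∈{6}] nothing but 6 survives at r4c2, so r4c2=6.
Step 22. [r5c4∈{8}] only 8 remains possible at r5c4, so r5c4=8.
Step 23. [r5c8∈{9}] r5c8's peers cover all but 9. So r5c8=9.
Step 24. [r4c6∈{3}] r4c6 is down to just 3. So r4c6=3.
Step 25. [r9c8∈{8}] r9c8 has the single candidate 8, so r9c8=8.
Step 26. [r1c7∈{1}] r1c7 is down to just 1. So r1c7=1.
Step 27. [r6c2∈{8}] only 8 remains possible at r6c2, so r6c2=8.
Step 28. [r6c6∈{6}] r6c6's peers cover all but 6 ⇒ r6c6=6.
Step 29. [r4c3∈{7}] r4c3 has the single candidate 7, so r4c3=7.
Step 30. [r5c2∈{1}] r5c2 is down to just 1, so r5c2=1.
Step 31. [r3c4∈{4}] nothing but 4 survives at r3c4 ⇒ r3c4=4.
Step 32. [r6c4∈{2}] r6c4 has the single candidate 2 ⇒ r6c4=2.
Step 33. [r2c4∈{7}] only 7 remains possible at r2c4, so r2c4=7.
Step 34. [r9c3∈{1}] r9c3's peers cover all but 1, so r9c3=1.
Step 35. [r6c1∈{9}] r6c1's peers cover all but 9, so r6c1=9.
Step 36. [r8c5∈{6}] r8c5 is down to just 6, so r8c5=6.
Step 37. [r2c3∈{5}] r2c3 has the single candidate 5. So r2c3=5.
Step 38. [r3c8∈{2}] r3c8 has the single candidate 2 ⇒ r3c8=2.
Step 39. [r7c8∈{4}] nothing but 4 survives at r7c8 ⇒ r7c8=4.
Step 40. [r3c9∈{9}] r3c9's peers cover all but 9, so r3c9=9.
Step 41. [r6c7∈{3}] nothing but 3 survives at r6c7 ⇒ r6c7=3.
Step 42. [r7c1∈{2}] r7c1's peers cover all but 2 ⇒ r7c1=2.
Step 43. [r8c7∈{5}] r8c7 is down to just 5, so r8c7=5.
Step 44. [r3c6∈{1}] nothing but 1 survives at r3c6. So r3c6=1.
Step 45. [r9c4∈{5}] nothing but 5 survives at r9c4. So r9c4=5.
Step 46. [r8c3∈{8}] nothing but 8 survives at r8c3. So r8c3=8.
Step 47. [r2c9∈{3}] r2c9 is down to just 3 ⇒ r2c9=3.

Answer: 8 4 9 6 3 2 1 7 5 / 1 2 5 7 9 8 4 6 3 / 6 7 3 4 5 1 8 2 9 / 5 6 7 9 4 3 2 1 8 / 3 1 2 8 7 5 6 9 4 / 9 8 4 2 1 6 3 5 7 / 2 5 6 3 8 9 7 4 1 / 4 9 8 1 6 7 5 3 2 / 7 3 1 5 2 4 9 8 6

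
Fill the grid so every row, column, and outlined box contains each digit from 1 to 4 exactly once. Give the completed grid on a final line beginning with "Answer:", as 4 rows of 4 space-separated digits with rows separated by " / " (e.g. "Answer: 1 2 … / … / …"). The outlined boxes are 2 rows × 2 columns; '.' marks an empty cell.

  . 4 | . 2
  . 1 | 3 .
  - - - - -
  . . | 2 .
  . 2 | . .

Step 1. [r4c3∈{1,4}] col 3 places 4 nowhere but r4c3. So r4c3=4.
Step 2. [r3c2∈{3}] r3c2 is down to just 3. So r3c2=3.
Step 3. [r3c4∈{1}] r3c4 is down to just 1 ⇒ r3c4=1.
Step 4. [r1c3∈{1}] nothing but 1 survives at r1c3, so r1c3=1.
Step 5. [r4c1∈{1}] r4c1's peers cover all but 1, so r4c1=1.
Step 6. [r1c1∈{3}] r1c1's peers cover all but 3, so r1c1=3.
Step 7. [r2c1∈{2}] nothing but 2 survives at r2c1, so r2c1=2.
Step 8. [r3c1∈{4}] r3c1's peers cover all but 4 ⇒ r3c1=4.
Step 9. [r2c4∈{4}] r2c4 is down to just 4, so r2c4=4.
Step 10. [r4c4∈{3}] r4c4's peers cover all but 3, so r4c4=3.

Answer: 3 4 1 2 / 2 1 3 4 / 4 3 2 1 / 1 2 4 3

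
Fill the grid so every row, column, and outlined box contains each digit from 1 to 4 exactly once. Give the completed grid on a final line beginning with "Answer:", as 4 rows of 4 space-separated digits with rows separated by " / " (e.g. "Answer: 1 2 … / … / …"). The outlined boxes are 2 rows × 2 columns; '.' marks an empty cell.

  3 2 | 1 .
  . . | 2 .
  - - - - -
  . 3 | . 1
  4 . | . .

Step 1. [r2c2∈{1,4}] in col 2, 4 fits only at r2c2. So r2c2=4.
Step 2. [r4c3∈{3}] only 3 remains possible at r4c3. So r4c3=3.
Step 3. [r3c3∈{4}] r3c3 is down to just 4, so r3c3=4.
Step 4. [r2c4∈{3}] r2c4 has the single candidate 3 ⇒ r2c4=3.
Step 5. [r2c1∈{1}] r2c1 has the single candidate 1. So r2c1=1.
Step 6. [r1c4∈{4}] nothing but 4 survives at r1c4 ⇒ r1c4=4.
Step 7. [r4c2∈{1}] r4c2's peers cover all but 1 ⇒ r4c2=1.
Step 8. [r3c1∈{2}] only 2 remains possible at r3c1 ⇒ r3c1=2.
Step 9. [r4c4∈{2}] r4c4 has the single candidate 2. So r4c4=2.

Answer: 3 2 1 4 / 1 4 2 3 / 2 3 4 1 / 4 1 3 2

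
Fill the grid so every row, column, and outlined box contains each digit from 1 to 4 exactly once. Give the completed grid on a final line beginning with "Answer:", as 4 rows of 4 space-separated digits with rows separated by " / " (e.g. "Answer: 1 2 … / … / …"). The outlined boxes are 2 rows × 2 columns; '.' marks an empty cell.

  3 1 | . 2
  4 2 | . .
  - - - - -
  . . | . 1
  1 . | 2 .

Step 1. [r4c4∈{3,4}] col 4 places 4 nowhere but r4c4, so r4c4=4.
Step 2. [r3c3∈{3}] nothing but 3 survives at r3c3, so r3c3=3.
Step 3. [r4c2∈{3}] r4c2 is down to just 3 ⇒ r4c2=3.
Step 4. [r1c3∈{4}] r1c3 is down to just 4 ⇒ r1c3=4.
Step 5. [r2c3∈{1}] r2c3 is down to just 1, so r2c3=1.
Step 6. [r3c1∈{2}] r3c1 has the single candidate 2, so r3c1=2.
Step 7. [r2c4∈{3}] r2c4 has the single candidate 3. So r2c4=3.
Step 8. [r3c2∈{4}] r3c2 is down to just 4 ⇒ r3c2=4.

Answer: 3 1 4 2 / 4 2 1 3 / 2 4 3 1 / 1 3 2 4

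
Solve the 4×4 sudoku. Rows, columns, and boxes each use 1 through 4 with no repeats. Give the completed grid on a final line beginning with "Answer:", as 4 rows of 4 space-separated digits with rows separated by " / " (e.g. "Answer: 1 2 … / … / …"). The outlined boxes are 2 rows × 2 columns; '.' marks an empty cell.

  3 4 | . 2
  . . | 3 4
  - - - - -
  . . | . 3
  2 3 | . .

Step 1. [r3c2∈{1}] nothing but 1 survives at r3c2 ⇒ r3c2=1.
Step 2. [r4c3∈{1,4}] across row 4, 4 lands solely at r4c3 ⇒ r4c3=4.
Step 3. [r4c4∈{1}] only 1 remains possible at r4c4. So r4c4=1.
Step 4. [r1c3∈{1}] r1c3 is down to just 1. So r1c3=1.
Step 5. [r2c2∈{2}] r2c2 has the single candidate 2 ⇒ r2c2=2.
Step 6. [r2c1∈{1}] r2c1 is down to just 1 ⇒ r2c1=1.
Step 7. [r3c1∈{4}] r3c1 has the single candidate 4. So r3c1=4.
Step 8. [r3c3∈{2}] r3c3's peers cover all but 2, so r3c3=2.

Answer: 3 4 1 2 / 1 2 3 4 / 4 1 2 3 / 2 3 4 1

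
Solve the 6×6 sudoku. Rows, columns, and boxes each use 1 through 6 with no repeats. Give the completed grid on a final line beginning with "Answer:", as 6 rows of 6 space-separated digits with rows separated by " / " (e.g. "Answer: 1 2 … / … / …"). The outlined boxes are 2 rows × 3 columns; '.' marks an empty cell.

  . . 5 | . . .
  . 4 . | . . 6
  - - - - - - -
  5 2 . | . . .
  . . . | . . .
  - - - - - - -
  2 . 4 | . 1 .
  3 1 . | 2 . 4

Step 1. [r6c5∈{5,6}] r6c5 is the only open cell in row 6 admitting 5. So r6c5=5.
Step 2. [r4c1∈{1,4,6}] col 1 places 4 nowhere but r4c1, so r4c1=4.
Step 3. [r5c6∈{3}] r5c6 has the single candidate 3. So r5c6=3.
Step 4. [r3c6∈{1}] r3c6 is down to just 1, so r3c6=1.
Step 5. [r5c4∈{6}] r5c4 is down to just 6. So r5c4=6.
Step 6. [r2c4∈{1,3,5}] row 2 places 5 nowhere but r2c4. So r2c4=5.
Step 7. [r4c4∈{3}] only 3 remains possible at r4c4 ⇒ r4c4=3.
Step 8. [r4c2∈{6}] only 6 remains possible at r4c2, so r4c2=6.
Step 9. [r2c3∈{1,2,3}] across col 3, 2 lands solely at r2c3 ⇒ r2c3=2.
Step 10. [r4c5∈{2}] r4c5 is down to just 2, so r4c5=2.
Step 11. [r3c4∈{4}] r3c4 has the single candidate 4 ⇒ r3c4=4.
Step 12. [r1c5∈{3,4}] r1c5 is the only open cell in row 1 admitting 4. So r1c5=4.
Step 13. [r1c4∈{1}] r1c4's peers cover all but 1. So r1c4=1.
Step 14. [r3c3∈{3}] r3c3's peers cover all but 3, so r3c3=3.
Step 15. [r2c5∈{3}] nothing but 3 survives at r2c5 ⇒ r2c5=3.
Step 16. [r1c6∈{2}] nothing but 2 survives at r1c6, so r1c6=2.
Step 17. [r5c2∈{5}] only 5 remains possible at r5c2. So r5c2=5.
Step 18. [r6c3∈{6}] nothing but 6 survives at r6c3, so r6c3=6.
Step 19. [r4c3∈{1}] r4c3's peers cover all but 1 ⇒ r4c3=1.
Step 20. [r1c1∈{6}] only 6 remains possible at r1c1 ⇒ r1c1=6.
Step 21. [r2c1∈{1}] only 1 remains possible at r2c1, so r2c1=1.
Step 22. [r3c5∈{6}] only 6 remains possible at r3c5. So r3c5=6.
Step 23. [r4c6∈{5}] r4c6 is down to just 5, so r4c6=5.
Step 24. [r1c2∈{3}] nothing but 3 survives at r1c2. So r1c2=3.

Answer: 6 3 5 1 4 2 / 1 4 2 5 3 6 / 5 2 3 4 6 1 / 4 6 1 3 2 5 / 2 5 4 6 1 3 / 3 1 6 2 5 4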